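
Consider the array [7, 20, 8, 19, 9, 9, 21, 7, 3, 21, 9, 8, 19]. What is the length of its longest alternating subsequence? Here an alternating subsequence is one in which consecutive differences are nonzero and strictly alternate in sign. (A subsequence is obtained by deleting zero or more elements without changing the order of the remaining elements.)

A longest alternating subsequence is 7, 20, 8, 19, 9, 21, 7, 21, 9, 19 (positions 1,2,3,4,5,7,8,10,11,13); its 9 consecutive differences strictly alternate in sign, and length 10 is optimal.

10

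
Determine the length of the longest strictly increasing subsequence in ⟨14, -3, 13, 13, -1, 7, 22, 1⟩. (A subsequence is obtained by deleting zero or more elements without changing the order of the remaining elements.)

4

Let dp[i] be the longest increasing subsequence ending at position i. Then dp = [1, 1, 2, 2, 2, 3, 4, 3].
The maximum is 4; one witness is -3, -1, 7, 22 at positions 2,5,6,7.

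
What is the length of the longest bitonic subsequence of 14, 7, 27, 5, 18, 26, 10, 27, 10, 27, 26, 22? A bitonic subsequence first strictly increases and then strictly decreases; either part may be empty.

6

One longest bitonic subsequence is 14, 18, 26, 27, 26, 22 (positions 1,5,6,8,11,12): it rises to 27 then falls. Length 6 is optimal.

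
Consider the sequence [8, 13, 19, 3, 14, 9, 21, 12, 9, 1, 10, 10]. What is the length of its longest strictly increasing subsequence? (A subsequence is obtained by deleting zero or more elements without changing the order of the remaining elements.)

Scanning left to right, the best length ending at each element is: 8→1, 13→2, 19→3, 3→1, 14→3, 9→2, 21→4, 12→3, 9→2, 1→1, 10→3, 10→3.
So the longest increasing subsequence has length 4, e.g. 8, 13, 19, 21.

4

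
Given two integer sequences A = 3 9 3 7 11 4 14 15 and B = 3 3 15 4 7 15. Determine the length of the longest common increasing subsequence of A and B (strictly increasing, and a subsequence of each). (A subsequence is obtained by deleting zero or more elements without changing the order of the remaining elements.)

A longest common strictly increasing subsequence is 3, 4, 15 (length 3); it appears in order in both A and B, and no longer such subsequence exists.

3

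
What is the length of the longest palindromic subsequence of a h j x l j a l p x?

5

Using dp[i][j] = 2 + dp[i+1][j−1] if the ends match, else max(dp[i+1][j], dp[i][j−1]):
dp[1][10] = 5. A witness is xlalx at positions 4,5,7,8,10.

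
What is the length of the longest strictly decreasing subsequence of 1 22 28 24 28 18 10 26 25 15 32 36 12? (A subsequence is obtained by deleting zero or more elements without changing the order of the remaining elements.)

5

One longest decreasing subsequence is 28, 24, 18, 15, 12 (positions 3,4,6,10,13), of length 5; no longer one exists.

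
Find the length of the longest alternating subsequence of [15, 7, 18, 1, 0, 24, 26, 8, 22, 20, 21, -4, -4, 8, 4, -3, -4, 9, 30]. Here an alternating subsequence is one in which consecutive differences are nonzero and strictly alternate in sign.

13

Track the best alternating length ending on an up-step vs a down-step at each position: up/down = 1/1, 1/2, 3/1, 1/4, 1/4, 5/1, 5/1, 5/6, 7/6, 7/8, 9/8, 1/10, 1/10, 11/10, 11/12, 11/12, 1/12, 13/10, 13/1.
The maximum over both is 13; one such subsequence is 15, 7, 18, 1, 24, 8, 22, 20, 21, -4, 8, 4, 9.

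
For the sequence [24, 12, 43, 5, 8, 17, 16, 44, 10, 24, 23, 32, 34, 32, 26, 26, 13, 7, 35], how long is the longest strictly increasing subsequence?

Let dp[i] be the longest increasing subsequence ending at position i. Then dp = [1, 1, 2, 1, 2, 3, 3, 4, 3, 4, 4, 5, 6, 5, 5, 5, 4, 2, 7].
The maximum is 7; one witness is 5, 8, 17, 24, 32, 34, 35 at positions 4,5,6,10,12,13,19.

7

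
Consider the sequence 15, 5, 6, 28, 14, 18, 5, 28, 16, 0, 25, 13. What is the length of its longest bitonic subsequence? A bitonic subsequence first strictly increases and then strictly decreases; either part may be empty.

One longest bitonic subsequence is 5, 6, 14, 18, 28, 25, 13 (positions 2,3,5,6,8,11,12): it rises to 28 then falls. Length 7 is optimal.

7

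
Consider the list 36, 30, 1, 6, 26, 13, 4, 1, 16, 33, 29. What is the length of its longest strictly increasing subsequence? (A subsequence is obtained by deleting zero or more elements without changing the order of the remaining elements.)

Let dp[i] be the longest increasing subsequence ending at position i. Then dp = [1, 1, 1, 2, 3, 3, 2, 1, 4, 5, 5].
The maximum is 5; one witness is 1, 6, 13, 16, 33 at positions 3,4,6,9,10.

5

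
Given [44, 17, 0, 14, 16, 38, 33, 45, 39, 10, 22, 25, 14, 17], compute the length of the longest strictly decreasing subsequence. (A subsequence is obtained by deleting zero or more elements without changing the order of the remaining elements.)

5

Let dp[i] be the longest decreasing subsequence ending at position i. Then dp = [1, 2, 3, 3, 3, 2, 3, 1, 2, 4, 4, 4, 5, 5].
The maximum is 5; one witness is 44, 38, 33, 22, 14 at positions 1,6,7,11,13.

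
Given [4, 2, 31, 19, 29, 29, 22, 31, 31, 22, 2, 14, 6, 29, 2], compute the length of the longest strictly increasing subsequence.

4

One longest increasing subsequence is 4, 19, 29, 31 (positions 1,4,5,8), of length 4; no longer one exists.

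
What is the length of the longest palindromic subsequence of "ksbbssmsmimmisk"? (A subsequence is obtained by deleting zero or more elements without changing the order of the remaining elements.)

One longest palindromic subsequence is ksmmimmsk (positions 1,2,7,9,10,11,12,14,15); it reads the same forward and backward, and the interval DP gives dp[1][15] = 9.

9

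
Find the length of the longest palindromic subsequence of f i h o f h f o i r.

7

One longest palindromic subsequence is iofhfoi (positions 2,4,5,6,7,8,9); it reads the same forward and backward, and the interval DP gives dp[1][10] = 7.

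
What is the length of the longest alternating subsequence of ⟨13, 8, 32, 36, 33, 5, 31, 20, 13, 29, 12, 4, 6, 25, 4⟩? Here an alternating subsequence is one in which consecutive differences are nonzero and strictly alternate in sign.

10

Track the best alternating length ending on an up-step vs a down-step at each position: up/down = 1/1, 1/2, 3/1, 3/1, 3/4, 1/4, 5/4, 5/6, 5/6, 7/6, 5/8, 1/8, 9/8, 9/8, 1/10.
The maximum over both is 10; one such subsequence is 13, 8, 32, 5, 31, 20, 29, 4, 6, 4.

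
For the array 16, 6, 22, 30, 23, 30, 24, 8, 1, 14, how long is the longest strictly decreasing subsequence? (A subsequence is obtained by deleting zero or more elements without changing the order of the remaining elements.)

4

Let dp[i] be the longest decreasing subsequence ending at position i. Then dp = [1, 2, 1, 1, 2, 1, 2, 3, 4, 3].
The maximum is 4; one witness is 30, 23, 8, 1 at positions 4,5,8,9.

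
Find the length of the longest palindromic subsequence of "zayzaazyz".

Using dp[i][j] = 2 + dp[i+1][j−1] if the ends match, else max(dp[i+1][j], dp[i][j−1]):
dp[1][9] = 8. A witness is zyzaazyz at positions 1,3,4,5,6,7,8,9.

8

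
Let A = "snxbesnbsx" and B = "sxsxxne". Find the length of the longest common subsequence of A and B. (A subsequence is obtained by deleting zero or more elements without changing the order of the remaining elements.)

Backtracking the LCS table gives one alignment: s (A1,B1) → x (A3,B2) → s (A6,B3) → n (A7,B6).
So the longest common subsequence has length 4.

4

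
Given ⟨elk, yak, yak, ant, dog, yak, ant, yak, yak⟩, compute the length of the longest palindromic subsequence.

One longest palindromic subsequence is yak yak ant yak ant yak yak (positions 2,3,4,6,7,8,9); it reads the same forward and backward, and the interval DP gives dp[1][9] = 7.

7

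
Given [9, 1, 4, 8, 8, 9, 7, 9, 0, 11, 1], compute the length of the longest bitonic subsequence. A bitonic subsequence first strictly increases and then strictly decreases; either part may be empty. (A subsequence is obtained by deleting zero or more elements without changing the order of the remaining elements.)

6

One longest bitonic subsequence is 1, 4, 8, 9, 7, 1 (positions 2,3,4,6,7,11): it rises to 9 then falls. Length 6 is optimal.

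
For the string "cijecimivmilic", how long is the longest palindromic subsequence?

9

Using dp[i][j] = 2 + dp[i+1][j−1] if the ends match, else max(dp[i+1][j], dp[i][j−1]):
dp[1][14] = 9. A witness is ciimvmiic at positions 1,2,6,7,9,10,11,13,14.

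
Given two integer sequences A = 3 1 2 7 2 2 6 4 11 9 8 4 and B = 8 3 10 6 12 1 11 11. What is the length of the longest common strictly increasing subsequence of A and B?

For each value that appears in both, track the longest common increasing run ending there.
The best achievable length is 3; one witness is 3, 6, 11 (A-positions 1,7,9, B-positions 2,4,7).

3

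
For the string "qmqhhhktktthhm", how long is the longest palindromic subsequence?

One longest palindromic subsequence is mhhttthhm (positions 2,4,5,8,10,11,12,13,14); it reads the same forward and backward, and the interval DP gives dp[1][14] = 9.

9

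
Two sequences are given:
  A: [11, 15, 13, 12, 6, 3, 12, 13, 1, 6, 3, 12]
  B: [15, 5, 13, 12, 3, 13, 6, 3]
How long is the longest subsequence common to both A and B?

7

Backtracking the LCS table gives one alignment: 15 (A2,B1) → 13 (A3,B3) → 12 (A4,B4) → 3 (A6,B5) → 13 (A8,B6) → 6 (A10,B7) → 3 (A11,B8).
So the longest common subsequence has length 7.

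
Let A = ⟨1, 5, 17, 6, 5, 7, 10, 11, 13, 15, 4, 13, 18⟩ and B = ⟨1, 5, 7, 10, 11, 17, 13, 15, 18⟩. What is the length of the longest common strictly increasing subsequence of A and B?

For each value that appears in both, track the longest common increasing run ending there.
The best achievable length is 8; one witness is 1, 5, 7, 10, 11, 13, 15, 18 (A-positions 1,2,6,7,8,9,10,13, B-positions 1,2,3,4,5,7,8,9).

8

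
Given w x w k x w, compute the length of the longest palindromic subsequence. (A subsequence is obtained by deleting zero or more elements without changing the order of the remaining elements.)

5

One longest palindromic subsequence is wxkxw (positions 1,2,4,5,6); it reads the same forward and backward, and the interval DP gives dp[1][6] = 5.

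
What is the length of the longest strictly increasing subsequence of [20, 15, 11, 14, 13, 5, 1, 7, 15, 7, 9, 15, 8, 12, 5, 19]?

5

Let dp[i] be the longest increasing subsequence ending at position i. Then dp = [1, 1, 1, 2, 2, 1, 1, 2, 3, 2, 3, 4, 3, 4, 2, 5].
The maximum is 5; one witness is 5, 7, 9, 15, 19 at positions 6,8,11,12,16.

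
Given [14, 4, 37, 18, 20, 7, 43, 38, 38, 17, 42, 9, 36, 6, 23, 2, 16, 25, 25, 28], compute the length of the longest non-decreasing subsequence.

Let dp[i] be the longest non-decreasing subsequence ending at position i. Then dp = [1, 1, 2, 2, 3, 2, 4, 4, 5, 3, 6, 3, 4, 2, 4, 1, 4, 5, 6, 7].
The maximum is 7; one witness is 14, 18, 20, 23, 25, 25, 28 at positions 1,4,5,15,18,19,20.

7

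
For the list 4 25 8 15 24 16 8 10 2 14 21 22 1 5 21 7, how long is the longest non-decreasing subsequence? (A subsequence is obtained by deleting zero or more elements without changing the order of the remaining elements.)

One longest non-decreasing subsequence is 4, 8, 8, 10, 14, 21, 22 (positions 1,3,7,8,10,11,12), of length 7; no longer one exists.

7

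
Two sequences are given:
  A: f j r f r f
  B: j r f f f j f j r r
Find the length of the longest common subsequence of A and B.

4

Backtracking the LCS table gives one alignment: f (A1,B7) → j (A2,B8) → r (A3,B9) → r (A5,B10).
So the longest common subsequence has length 4.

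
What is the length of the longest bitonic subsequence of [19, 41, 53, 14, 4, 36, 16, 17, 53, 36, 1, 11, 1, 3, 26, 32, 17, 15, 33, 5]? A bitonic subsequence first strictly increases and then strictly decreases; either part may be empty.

One longest bitonic subsequence is 14, 16, 17, 53, 36, 32, 17, 15, 5 (positions 4,7,8,9,10,16,17,18,20): it rises to 53 then falls. Length 9 is optimal.

9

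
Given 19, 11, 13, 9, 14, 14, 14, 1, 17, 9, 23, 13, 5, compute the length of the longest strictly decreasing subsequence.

4

Let dp[i] be the longest decreasing subsequence ending at position i. Then dp = [1, 2, 2, 3, 2, 2, 2, 4, 2, 3, 1, 3, 4].
The maximum is 4; one witness is 19, 11, 9, 1 at positions 1,2,4,8.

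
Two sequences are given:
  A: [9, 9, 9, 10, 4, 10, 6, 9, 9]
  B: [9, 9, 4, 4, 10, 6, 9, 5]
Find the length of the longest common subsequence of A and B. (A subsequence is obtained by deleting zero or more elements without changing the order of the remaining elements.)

6

Backtracking the LCS table gives one alignment: 9 (A1,B1) → 9 (A2,B2) → 4 (A5,B4) → 10 (A6,B5) → 6 (A7,B6) → 9 (A8,B7).
So the longest common subsequence has length 6.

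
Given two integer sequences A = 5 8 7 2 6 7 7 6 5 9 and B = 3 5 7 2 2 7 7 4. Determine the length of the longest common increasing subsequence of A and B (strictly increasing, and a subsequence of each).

For each value that appears in both, track the longest common increasing run ending there.
The best achievable length is 2; one witness is 5, 7 (A-positions 1,3, B-positions 2,3).

2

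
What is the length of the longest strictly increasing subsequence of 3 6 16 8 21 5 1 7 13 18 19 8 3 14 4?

6

Let dp[i] be the longest increasing subsequence ending at position i. Then dp = [1, 2, 3, 3, 4, 2, 1, 3, 4, 5, 6, 4, 2, 5, 3].
The maximum is 6; one witness is 3, 6, 8, 13, 18, 19 at positions 1,2,4,9,10,11.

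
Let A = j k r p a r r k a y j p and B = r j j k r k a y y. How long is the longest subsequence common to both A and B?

6

A longest common subsequence is jkrkay (length 6); the LCS DP confirms no longer common subsequence exists.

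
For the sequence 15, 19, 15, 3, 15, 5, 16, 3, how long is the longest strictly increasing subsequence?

Scanning left to right, the best length ending at each element is: 15→1, 19→2, 15→1, 3→1, 15→2, 5→2, 16→3, 3→1.
So the longest increasing subsequence has length 3, e.g. 3, 15, 16.

3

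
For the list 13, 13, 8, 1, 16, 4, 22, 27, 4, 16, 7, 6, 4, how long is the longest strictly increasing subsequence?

Let dp[i] be the longest increasing subsequence ending at position i. Then dp = [1, 1, 1, 1, 2, 2, 3, 4, 2, 3, 3, 3, 2].
The maximum is 4; one witness is 13, 16, 22, 27 at positions 1,5,7,8.

4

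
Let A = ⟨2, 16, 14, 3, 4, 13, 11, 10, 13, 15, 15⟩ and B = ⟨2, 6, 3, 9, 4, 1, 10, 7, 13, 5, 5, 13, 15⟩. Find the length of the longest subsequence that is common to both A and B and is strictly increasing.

For each value that appears in both, track the longest common increasing run ending there.
The best achievable length is 6; one witness is 2, 3, 4, 10, 13, 15 (A-positions 1,4,5,8,9,10, B-positions 1,3,5,7,9,13).

6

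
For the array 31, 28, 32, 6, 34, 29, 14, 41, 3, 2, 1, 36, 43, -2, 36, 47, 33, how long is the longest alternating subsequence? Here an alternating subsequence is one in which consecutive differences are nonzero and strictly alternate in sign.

12

A longest alternating subsequence is 31, 28, 32, 6, 34, 29, 41, 3, 36, -2, 36, 33 (positions 1,2,3,4,5,6,8,9,12,14,15,17); its 11 consecutive differences strictly alternate in sign, and length 12 is optimal.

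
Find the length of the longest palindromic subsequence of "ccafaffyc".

5

One longest palindromic subsequence is cfffc (positions 1,4,6,7,9); it reads the same forward and backward, and the interval DP gives dp[1][9] = 5.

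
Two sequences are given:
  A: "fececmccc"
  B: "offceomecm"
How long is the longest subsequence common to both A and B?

5

Backtracking the LCS table gives one alignment: f (A1,B3) → e (A2,B5) → e (A4,B8) → c (A5,B9) → m (A6,B10).
So the longest common subsequence has length 5.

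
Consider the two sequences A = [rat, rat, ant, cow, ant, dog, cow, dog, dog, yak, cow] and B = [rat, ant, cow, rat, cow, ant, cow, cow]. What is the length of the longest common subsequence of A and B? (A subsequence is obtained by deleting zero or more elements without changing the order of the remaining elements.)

A longest common subsequence is rat, rat, cow, ant, cow, cow (length 6); the LCS DP confirms no longer common subsequence exists.

6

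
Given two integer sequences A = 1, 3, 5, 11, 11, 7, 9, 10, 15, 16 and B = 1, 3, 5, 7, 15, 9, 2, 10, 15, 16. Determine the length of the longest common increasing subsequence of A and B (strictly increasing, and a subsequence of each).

For each value that appears in both, track the longest common increasing run ending there.
The best achievable length is 8; one witness is 1, 3, 5, 7, 9, 10, 15, 16 (A-positions 1,2,3,6,7,8,9,10, B-positions 1,2,3,4,6,8,9,10).

8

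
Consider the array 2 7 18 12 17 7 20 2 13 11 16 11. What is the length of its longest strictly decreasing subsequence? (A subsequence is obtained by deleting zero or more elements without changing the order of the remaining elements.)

4

Scanning left to right, the best length ending at each element is: 2→1, 7→1, 18→1, 12→2, 17→2, 7→3, 20→1, 2→4, 13→3, 11→4, 16→3, 11→4.
So the longest decreasing subsequence has length 4, e.g. 18, 12, 7, 2.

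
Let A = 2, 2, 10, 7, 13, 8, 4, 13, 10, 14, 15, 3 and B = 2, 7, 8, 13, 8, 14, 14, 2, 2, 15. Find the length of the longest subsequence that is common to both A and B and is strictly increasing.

A longest common strictly increasing subsequence is 2, 7, 8, 13, 14, 15 (length 6); it appears in order in both A and B, and no longer such subsequence exists.

6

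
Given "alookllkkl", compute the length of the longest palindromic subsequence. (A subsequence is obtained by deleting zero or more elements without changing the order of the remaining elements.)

6

Using dp[i][j] = 2 + dp[i+1][j−1] if the ends match, else max(dp[i+1][j], dp[i][j−1]):
dp[1][10] = 6. A witness is lkllkl at positions 2,5,6,7,9,10.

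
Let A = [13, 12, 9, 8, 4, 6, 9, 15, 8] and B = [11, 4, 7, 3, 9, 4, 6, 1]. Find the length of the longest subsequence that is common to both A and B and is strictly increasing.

A longest common strictly increasing subsequence is 4, 9 (length 2); it appears in order in both A and B, and no longer such subsequence exists.

2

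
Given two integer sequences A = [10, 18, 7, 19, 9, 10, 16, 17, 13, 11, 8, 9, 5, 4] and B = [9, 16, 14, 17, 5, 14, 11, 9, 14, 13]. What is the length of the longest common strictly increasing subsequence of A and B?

For each value that appears in both, track the longest common increasing run ending there.
The best achievable length is 3; one witness is 9, 16, 17 (A-positions 5,7,8, B-positions 1,2,4).

3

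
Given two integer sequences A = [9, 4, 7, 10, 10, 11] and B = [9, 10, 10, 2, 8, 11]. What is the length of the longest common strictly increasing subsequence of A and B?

3

For each value that appears in both, track the longest common increasing run ending there.
The best achievable length is 3; one witness is 9, 10, 11 (A-positions 1,4,6, B-positions 1,2,6).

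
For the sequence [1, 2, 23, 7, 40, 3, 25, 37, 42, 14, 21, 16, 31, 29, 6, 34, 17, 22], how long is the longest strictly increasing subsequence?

Scanning left to right, the best length ending at each element is: 1→1, 2→2, 23→3, 7→3, 40→4, 3→3, 25→4, 37→5, 42→6, 14→4, 21→5, 16→5, 31→6, 29→6, 6→4, 34→7, 17→6, 22→7.
So the longest increasing subsequence has length 7, e.g. 1, 2, 7, 14, 21, 31, 34.

7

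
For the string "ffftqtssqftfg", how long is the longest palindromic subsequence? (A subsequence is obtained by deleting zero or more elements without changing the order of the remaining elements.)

8

One longest palindromic subsequence is ftqssqtf (positions 3,4,5,7,8,9,11,12); it reads the same forward and backward, and the interval DP gives dp[1][13] = 8.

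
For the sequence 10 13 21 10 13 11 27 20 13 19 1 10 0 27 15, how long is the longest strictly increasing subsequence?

5

Let dp[i] be the longest increasing subsequence ending at position i. Then dp = [1, 2, 3, 1, 2, 2, 4, 3, 3, 4, 1, 2, 1, 5, 4].
The maximum is 5; one witness is 10, 11, 13, 19, 27 at positions 1,6,9,10,14.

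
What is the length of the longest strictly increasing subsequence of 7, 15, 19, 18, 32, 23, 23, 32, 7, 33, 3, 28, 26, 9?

Let dp[i] be the longest increasing subsequence ending at position i. Then dp = [1, 2, 3, 3, 4, 4, 4, 5, 1, 6, 1, 5, 5, 2].
The maximum is 6; one witness is 7, 15, 19, 23, 32, 33 at positions 1,2,3,6,8,10.

6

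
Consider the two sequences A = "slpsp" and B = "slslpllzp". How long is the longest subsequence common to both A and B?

4

Backtracking the LCS table gives one alignment: s (A1,B3) → l (A2,B4) → p (A3,B5) → p (A5,B9).
So the longest common subsequence has length 4.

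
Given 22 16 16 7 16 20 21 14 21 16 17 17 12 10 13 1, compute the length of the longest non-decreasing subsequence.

6

Let dp[i] be the longest non-decreasing subsequence ending at position i. Then dp = [1, 1, 2, 1, 3, 4, 5, 2, 6, 4, 5, 6, 2, 2, 3, 1].
The maximum is 6; one witness is 16, 16, 16, 20, 21, 21 at positions 2,3,5,6,7,9.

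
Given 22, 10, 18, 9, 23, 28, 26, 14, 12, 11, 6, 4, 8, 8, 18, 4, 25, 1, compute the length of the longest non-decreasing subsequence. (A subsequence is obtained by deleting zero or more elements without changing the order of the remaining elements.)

5

One longest non-decreasing subsequence is 6, 8, 8, 18, 25 (positions 11,13,14,15,17), of length 5; no longer one exists.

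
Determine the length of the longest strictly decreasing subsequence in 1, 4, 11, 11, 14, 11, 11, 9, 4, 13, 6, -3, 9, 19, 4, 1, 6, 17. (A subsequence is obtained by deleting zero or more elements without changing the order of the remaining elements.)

6

Scanning left to right, the best length ending at each element is: 1→1, 4→1, 11→1, 11→1, 14→1, 11→2, 11→2, 9→3, 4→4, 13→2, 6→4, -3→5, 9→3, 19→1, 4→5, 1→6, 6→4, 17→2.
So the longest decreasing subsequence has length 6, e.g. 14, 11, 9, 6, 4, 1.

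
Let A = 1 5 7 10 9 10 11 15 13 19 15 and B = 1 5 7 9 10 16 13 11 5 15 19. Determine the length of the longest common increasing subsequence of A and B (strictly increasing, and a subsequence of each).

8

For each value that appears in both, track the longest common increasing run ending there.
The best achievable length is 8; one witness is 1, 5, 7, 9, 10, 11, 15, 19 (A-positions 1,2,3,5,6,7,8,10, B-positions 1,2,3,4,5,8,10,11).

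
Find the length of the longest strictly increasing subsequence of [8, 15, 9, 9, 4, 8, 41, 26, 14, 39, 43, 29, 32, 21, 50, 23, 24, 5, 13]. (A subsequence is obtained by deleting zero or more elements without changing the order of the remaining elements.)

One longest increasing subsequence is 8, 15, 26, 39, 43, 50 (positions 1,2,8,10,11,15), of length 6; no longer one exists.

6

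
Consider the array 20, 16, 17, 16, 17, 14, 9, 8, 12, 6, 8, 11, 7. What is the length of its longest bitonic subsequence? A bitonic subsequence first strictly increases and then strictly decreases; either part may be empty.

7

One longest bitonic subsequence is 20, 17, 16, 14, 12, 11, 7 (positions 1,3,4,6,9,12,13): it rises to 20 then falls. Length 7 is optimal.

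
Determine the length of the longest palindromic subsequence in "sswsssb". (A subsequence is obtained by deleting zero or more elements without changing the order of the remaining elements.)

Using dp[i][j] = 2 + dp[i+1][j−1] if the ends match, else max(dp[i+1][j], dp[i][j−1]):
dp[1][7] = 5. A witness is sssss at positions 1,2,4,5,6.

5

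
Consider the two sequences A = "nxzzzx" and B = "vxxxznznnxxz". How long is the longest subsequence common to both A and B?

4

A longest common subsequence is xzzz (length 4); the LCS DP confirms no longer common subsequence exists.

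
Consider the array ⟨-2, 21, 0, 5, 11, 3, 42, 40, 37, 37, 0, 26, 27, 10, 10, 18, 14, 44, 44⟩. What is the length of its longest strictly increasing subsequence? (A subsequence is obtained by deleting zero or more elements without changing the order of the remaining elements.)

7

Let dp[i] be the longest increasing subsequence ending at position i. Then dp = [1, 2, 2, 3, 4, 3, 5, 5, 5, 5, 2, 5, 6, 4, 4, 5, 5, 7, 7].
The maximum is 7; one witness is -2, 0, 5, 11, 26, 27, 44 at positions 1,3,4,5,12,13,18.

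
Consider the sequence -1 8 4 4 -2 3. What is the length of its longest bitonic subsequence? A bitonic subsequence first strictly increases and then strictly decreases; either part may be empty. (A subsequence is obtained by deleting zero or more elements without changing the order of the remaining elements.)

One longest bitonic subsequence is -1, 8, 4, 3 (positions 1,2,4,6): it rises to 8 then falls. Length 4 is optimal.

4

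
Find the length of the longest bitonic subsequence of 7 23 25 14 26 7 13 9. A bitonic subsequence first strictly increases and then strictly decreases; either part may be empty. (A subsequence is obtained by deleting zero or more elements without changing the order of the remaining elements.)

Let inc[i] be the LIS ending at i and dec[i] the longest strictly decreasing subsequence starting at i. inc = [1, 2, 3, 2, 4, 1, 2, 2], dec = [1, 4, 4, 3, 3, 1, 2, 1].
max_i inc[i]+dec[i]−1 = 6, with one witness 7, 23, 25, 14, 13, 9.

6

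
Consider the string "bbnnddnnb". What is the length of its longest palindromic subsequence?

One longest palindromic subsequence is bnnddnnb (positions 1,3,4,5,6,7,8,9); it reads the same forward and backward, and the interval DP gives dp[1][9] = 8.

8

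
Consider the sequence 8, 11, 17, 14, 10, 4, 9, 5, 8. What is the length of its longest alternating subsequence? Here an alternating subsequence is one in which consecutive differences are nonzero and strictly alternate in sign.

Track the best alternating length ending on an up-step vs a down-step at each position: up/down = 1/1, 2/1, 2/1, 2/3, 2/3, 1/3, 4/3, 4/5, 6/5.
The maximum over both is 6; one such subsequence is 8, 11, 4, 9, 5, 8.

6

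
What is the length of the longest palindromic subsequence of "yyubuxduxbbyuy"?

9

One longest palindromic subsequence is yubxuxbuy (positions 1,3,4,6,8,9,11,13,14); it reads the same forward and backward, and the interval DP gives dp[1][14] = 9.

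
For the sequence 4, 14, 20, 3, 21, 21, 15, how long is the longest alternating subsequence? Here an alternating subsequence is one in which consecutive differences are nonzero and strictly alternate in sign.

5

Track the best alternating length ending on an up-step vs a down-step at each position: up/down = 1/1, 2/1, 2/1, 1/3, 4/1, 4/1, 4/5.
The maximum over both is 5; one such subsequence is 4, 14, 3, 21, 15.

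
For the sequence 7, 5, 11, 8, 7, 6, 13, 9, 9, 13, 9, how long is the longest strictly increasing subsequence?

4

One longest increasing subsequence is 7, 8, 9, 13 (positions 1,4,8,10), of length 4; no longer one exists.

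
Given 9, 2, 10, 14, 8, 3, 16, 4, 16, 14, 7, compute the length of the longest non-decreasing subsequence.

5

Scanning left to right, the best length ending at each element is: 9→1, 2→1, 10→2, 14→3, 8→2, 3→2, 16→4, 4→3, 16→5, 14→4, 7→4.
So the longest non-decreasing subsequence has length 5, e.g. 9, 10, 14, 16, 16.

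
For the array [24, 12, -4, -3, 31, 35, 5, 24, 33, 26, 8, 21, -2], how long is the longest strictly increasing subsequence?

5

Let dp[i] be the longest increasing subsequence ending at position i. Then dp = [1, 1, 1, 2, 3, 4, 3, 4, 5, 5, 4, 5, 3].
The maximum is 5; one witness is -4, -3, 5, 24, 33 at positions 3,4,7,8,9.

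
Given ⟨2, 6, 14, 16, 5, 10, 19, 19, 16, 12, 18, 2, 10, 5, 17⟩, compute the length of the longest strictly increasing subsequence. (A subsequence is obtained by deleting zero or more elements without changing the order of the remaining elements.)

5

Scanning left to right, the best length ending at each element is: 2→1, 6→2, 14→3, 16→4, 5→2, 10→3, 19→5, 19→5, 16→4, 12→4, 18→5, 2→1, 10→3, 5→2, 17→5.
So the longest increasing subsequence has length 5, e.g. 2, 6, 14, 16, 19.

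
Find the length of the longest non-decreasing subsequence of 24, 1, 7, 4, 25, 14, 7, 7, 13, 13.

6

One longest non-decreasing subsequence is 1, 7, 7, 7, 13, 13 (positions 2,3,7,8,9,10), of length 6; no longer one exists.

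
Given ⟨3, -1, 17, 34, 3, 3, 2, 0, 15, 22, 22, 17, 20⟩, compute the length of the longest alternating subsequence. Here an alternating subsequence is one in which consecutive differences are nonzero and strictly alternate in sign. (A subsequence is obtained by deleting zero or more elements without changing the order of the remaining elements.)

Track the best alternating length ending on an up-step vs a down-step at each position: up/down = 1/1, 1/2, 3/1, 3/1, 3/4, 3/4, 3/4, 3/4, 5/4, 5/4, 5/4, 5/6, 7/6.
The maximum over both is 7; one such subsequence is 3, -1, 17, 3, 22, 17, 20.

7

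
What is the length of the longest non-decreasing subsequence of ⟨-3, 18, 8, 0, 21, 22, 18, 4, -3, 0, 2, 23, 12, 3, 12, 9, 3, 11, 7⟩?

One longest non-decreasing subsequence is -3, 0, 0, 2, 3, 9, 11 (positions 1,4,10,11,14,16,18), of length 7; no longer one exists.

7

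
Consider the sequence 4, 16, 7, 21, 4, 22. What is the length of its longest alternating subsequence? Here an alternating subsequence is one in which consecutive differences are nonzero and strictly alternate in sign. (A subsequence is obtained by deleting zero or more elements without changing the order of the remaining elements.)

6

Track the best alternating length ending on an up-step vs a down-step at each position: up/down = 1/1, 2/1, 2/3, 4/1, 1/5, 6/1.
The maximum over both is 6; one such subsequence is 4, 16, 7, 21, 4, 22.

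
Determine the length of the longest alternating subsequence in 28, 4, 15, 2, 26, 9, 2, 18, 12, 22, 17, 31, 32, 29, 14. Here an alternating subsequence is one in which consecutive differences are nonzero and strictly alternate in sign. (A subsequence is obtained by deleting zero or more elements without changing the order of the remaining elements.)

Track the best alternating length ending on an up-step vs a down-step at each position: up/down = 1/1, 1/2, 3/2, 1/4, 5/2, 5/6, 1/6, 7/6, 7/8, 9/6, 9/10, 11/1, 11/1, 11/12, 9/12.
The maximum over both is 12; one such subsequence is 28, 4, 15, 2, 26, 9, 18, 12, 22, 17, 31, 29.

12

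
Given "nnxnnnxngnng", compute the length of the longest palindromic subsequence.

Using dp[i][j] = 2 + dp[i+1][j−1] if the ends match, else max(dp[i+1][j], dp[i][j−1]):
dp[1][12] = 9. A witness is nnxnnnxnn at positions 1,2,3,4,5,6,7,10,11.

9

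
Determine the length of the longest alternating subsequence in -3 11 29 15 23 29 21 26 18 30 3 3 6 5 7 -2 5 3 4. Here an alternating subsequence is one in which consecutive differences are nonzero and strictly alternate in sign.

A longest alternating subsequence is -3, 29, 15, 23, 21, 26, 18, 30, 3, 6, 5, 7, -2, 5, 3, 4 (positions 1,3,4,5,7,8,9,10,11,13,14,15,16,17,18,19); its 15 consecutive differences strictly alternate in sign, and length 16 is optimal.

16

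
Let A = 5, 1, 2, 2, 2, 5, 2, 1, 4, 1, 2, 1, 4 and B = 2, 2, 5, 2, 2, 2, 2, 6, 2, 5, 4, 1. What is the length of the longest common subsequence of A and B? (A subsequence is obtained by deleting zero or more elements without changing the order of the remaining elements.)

A longest common subsequence is 5, 2, 2, 2, 5, 4, 1 (length 7); the LCS DP confirms no longer common subsequence exists.

7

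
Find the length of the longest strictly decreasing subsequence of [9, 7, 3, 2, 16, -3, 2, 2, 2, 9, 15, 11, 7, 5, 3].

Let dp[i] be the longest decreasing subsequence ending at position i. Then dp = [1, 2, 3, 4, 1, 5, 4, 4, 4, 2, 2, 3, 4, 5, 6].
The maximum is 6; one witness is 16, 15, 11, 7, 5, 3 at positions 5,11,12,13,14,15.

6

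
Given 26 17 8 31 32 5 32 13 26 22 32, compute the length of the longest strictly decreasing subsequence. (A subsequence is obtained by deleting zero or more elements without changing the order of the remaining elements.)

One longest decreasing subsequence is 26, 17, 8, 5 (positions 1,2,3,6), of length 4; no longer one exists.

4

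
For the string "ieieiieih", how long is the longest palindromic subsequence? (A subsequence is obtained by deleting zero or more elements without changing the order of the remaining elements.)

One longest palindromic subsequence is ieiiiei (positions 1,2,3,5,6,7,8); it reads the same forward and backward, and the interval DP gives dp[1][9] = 7.

7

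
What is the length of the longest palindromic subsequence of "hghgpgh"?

5

Using dp[i][j] = 2 + dp[i+1][j−1] if the ends match, else max(dp[i+1][j], dp[i][j−1]):
dp[1][7] = 5. A witness is hgpgh at positions 1,2,5,6,7.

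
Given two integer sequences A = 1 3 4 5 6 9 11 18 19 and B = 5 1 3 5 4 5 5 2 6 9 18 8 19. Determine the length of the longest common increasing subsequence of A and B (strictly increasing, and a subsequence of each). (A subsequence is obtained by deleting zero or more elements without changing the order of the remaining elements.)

A longest common strictly increasing subsequence is 1, 3, 4, 5, 6, 9, 18, 19 (length 8); it appears in order in both A and B, and no longer such subsequence exists.

8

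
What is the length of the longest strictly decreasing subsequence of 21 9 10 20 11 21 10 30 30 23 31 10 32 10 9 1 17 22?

One longest decreasing subsequence is 21, 20, 11, 10, 9, 1 (positions 1,4,5,7,15,16), of length 6; no longer one exists.

6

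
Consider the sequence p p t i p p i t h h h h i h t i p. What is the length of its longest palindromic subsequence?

11

One longest palindromic subsequence is pithhhhhtip (positions 1,4,8,9,10,11,12,14,15,16,17); it reads the same forward and backward, and the interval DP gives dp[1][17] = 11.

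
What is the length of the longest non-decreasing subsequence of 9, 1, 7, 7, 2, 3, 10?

One longest non-decreasing subsequence is 1, 7, 7, 10 (positions 2,3,4,7), of length 4; no longer one exists.

4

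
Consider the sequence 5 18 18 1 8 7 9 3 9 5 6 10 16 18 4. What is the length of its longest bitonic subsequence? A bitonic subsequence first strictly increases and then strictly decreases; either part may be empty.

One longest bitonic subsequence is 1, 3, 5, 6, 10, 16, 18, 4 (positions 4,8,10,11,12,13,14,15): it rises to 18 then falls. Length 8 is optimal.

8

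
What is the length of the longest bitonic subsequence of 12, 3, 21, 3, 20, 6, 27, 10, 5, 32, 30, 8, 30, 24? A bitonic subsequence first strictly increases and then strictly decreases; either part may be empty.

6

Let inc[i] be the LIS ending at i and dec[i] the longest strictly decreasing subsequence starting at i. inc = [1, 1, 2, 1, 2, 2, 3, 3, 2, 4, 4, 3, 4, 4], dec = [3, 1, 4, 1, 3, 2, 3, 2, 1, 3, 2, 1, 2, 1].
max_i inc[i]+dec[i]−1 = 6, with one witness 12, 21, 27, 32, 30, 24.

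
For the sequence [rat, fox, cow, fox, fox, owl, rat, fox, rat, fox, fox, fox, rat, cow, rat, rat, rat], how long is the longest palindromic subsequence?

11

Using dp[i][j] = 2 + dp[i+1][j−1] if the ends match, else max(dp[i+1][j], dp[i][j−1]):
dp[1][17] = 11. A witness is rat cow fox fox fox rat fox fox fox cow rat at positions 1,3,4,5,8,9,10,11,12,14,17.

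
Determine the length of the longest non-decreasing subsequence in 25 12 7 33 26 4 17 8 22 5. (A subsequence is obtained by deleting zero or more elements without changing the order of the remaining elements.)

3

Let dp[i] be the longest non-decreasing subsequence ending at position i. Then dp = [1, 1, 1, 2, 2, 1, 2, 2, 3, 2].
The maximum is 3; one witness is 12, 17, 22 at positions 2,7,9.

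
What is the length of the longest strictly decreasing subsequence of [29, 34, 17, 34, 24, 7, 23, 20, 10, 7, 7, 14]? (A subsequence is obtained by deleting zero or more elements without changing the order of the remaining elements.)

Let dp[i] be the longest decreasing subsequence ending at position i. Then dp = [1, 1, 2, 1, 2, 3, 3, 4, 5, 6, 6, 5].
The maximum is 6; one witness is 29, 24, 23, 20, 10, 7 at positions 1,5,7,8,9,10.

6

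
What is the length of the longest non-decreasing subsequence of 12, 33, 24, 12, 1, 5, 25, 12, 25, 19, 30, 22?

Scanning left to right, the best length ending at each element is: 12→1, 33→2, 24→2, 12→2, 1→1, 5→2, 25→3, 12→3, 25→4, 19→4, 30→5, 22→5.
So the longest non-decreasing subsequence has length 5, e.g. 12, 24, 25, 25, 30.

5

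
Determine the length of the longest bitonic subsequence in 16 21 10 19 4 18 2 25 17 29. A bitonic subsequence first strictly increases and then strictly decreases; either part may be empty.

5

Let inc[i] be the LIS ending at i and dec[i] the longest strictly decreasing subsequence starting at i. inc = [1, 2, 1, 2, 1, 2, 1, 3, 2, 4], dec = [4, 4, 3, 3, 2, 2, 1, 2, 1, 1].
max_i inc[i]+dec[i]−1 = 5, with one witness 16, 21, 19, 18, 17.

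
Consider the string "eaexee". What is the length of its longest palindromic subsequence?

Using dp[i][j] = 2 + dp[i+1][j−1] if the ends match, else max(dp[i+1][j], dp[i][j−1]):
dp[1][6] = 5. A witness is eexee at positions 1,3,4,5,6.

5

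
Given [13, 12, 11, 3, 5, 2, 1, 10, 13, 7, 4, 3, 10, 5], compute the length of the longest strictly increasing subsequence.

Let dp[i] be the longest increasing subsequence ending at position i. Then dp = [1, 1, 1, 1, 2, 1, 1, 3, 4, 3, 2, 2, 4, 3].
The maximum is 4; one witness is 3, 5, 10, 13 at positions 4,5,8,9.

4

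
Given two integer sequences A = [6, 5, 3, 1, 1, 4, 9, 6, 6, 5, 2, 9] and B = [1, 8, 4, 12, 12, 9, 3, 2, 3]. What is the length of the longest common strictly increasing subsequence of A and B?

3

A longest common strictly increasing subsequence is 1, 4, 9 (length 3); it appears in order in both A and B, and no longer such subsequence exists.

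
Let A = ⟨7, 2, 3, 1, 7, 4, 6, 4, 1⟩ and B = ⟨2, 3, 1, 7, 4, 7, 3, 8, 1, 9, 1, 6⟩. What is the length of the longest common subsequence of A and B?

A longest common subsequence is 2, 3, 1, 7, 4, 6 (length 6); the LCS DP confirms no longer common subsequence exists.

6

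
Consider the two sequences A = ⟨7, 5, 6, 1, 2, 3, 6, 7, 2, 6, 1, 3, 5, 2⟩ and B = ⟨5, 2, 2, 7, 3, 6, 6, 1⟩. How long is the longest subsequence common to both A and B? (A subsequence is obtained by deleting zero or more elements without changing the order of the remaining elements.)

6

Backtracking the LCS table gives one alignment: 5 (A2,B1) → 2 (A5,B3) → 3 (A6,B5) → 6 (A7,B6) → 6 (A10,B7) → 1 (A11,B8).
So the longest common subsequence has length 6.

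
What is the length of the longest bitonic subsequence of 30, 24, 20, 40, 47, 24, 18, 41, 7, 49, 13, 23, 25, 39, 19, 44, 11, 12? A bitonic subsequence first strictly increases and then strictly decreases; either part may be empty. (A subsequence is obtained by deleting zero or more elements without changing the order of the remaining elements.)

One longest bitonic subsequence is 30, 40, 47, 41, 39, 19, 12 (positions 1,4,5,8,14,15,18): it rises to 47 then falls. Length 7 is optimal.

7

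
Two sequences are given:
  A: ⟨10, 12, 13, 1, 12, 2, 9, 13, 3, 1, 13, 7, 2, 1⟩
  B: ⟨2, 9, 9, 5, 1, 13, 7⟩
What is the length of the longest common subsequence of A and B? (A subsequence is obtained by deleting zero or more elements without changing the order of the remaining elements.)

A longest common subsequence is 2, 9, 1, 13, 7 (length 5); the LCS DP confirms no longer common subsequence exists.

5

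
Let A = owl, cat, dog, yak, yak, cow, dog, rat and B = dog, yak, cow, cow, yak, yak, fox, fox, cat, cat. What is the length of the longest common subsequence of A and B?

3

A longest common subsequence is dog, yak, yak (length 3); the LCS DP confirms no longer common subsequence exists.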